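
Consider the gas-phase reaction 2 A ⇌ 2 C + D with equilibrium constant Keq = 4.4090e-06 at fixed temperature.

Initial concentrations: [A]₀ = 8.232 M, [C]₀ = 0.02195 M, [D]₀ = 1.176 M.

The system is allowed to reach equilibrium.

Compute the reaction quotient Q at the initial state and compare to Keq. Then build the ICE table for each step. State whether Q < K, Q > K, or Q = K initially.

Q₀ = 8.3611e-06; Q > K (proceeds reverse)

Q₀ = 8.3611e-06 vs Keq = 4.4090e-06 ⇒ Q>K, reverse
Step 1:
                  A         C         D
  Initial     8.232   0.02195     1.176
  Change   0.005979 -0.005979 -0.002989
  Equil       8.238   0.01597     1.173
  solve Keq expr → x = -0.002989; check Q = 4.4090e-06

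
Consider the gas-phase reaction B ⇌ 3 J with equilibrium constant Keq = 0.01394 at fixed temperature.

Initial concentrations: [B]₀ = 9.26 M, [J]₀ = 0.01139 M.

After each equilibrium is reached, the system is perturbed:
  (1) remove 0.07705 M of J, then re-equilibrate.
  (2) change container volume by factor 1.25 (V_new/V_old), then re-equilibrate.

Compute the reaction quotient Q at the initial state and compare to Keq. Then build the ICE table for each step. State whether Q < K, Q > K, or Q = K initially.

Q₀ = 1.5957e-07 vs Keq = 0.01394 ⇒ Q<K, forward
Step 1:
                    B           J
  I              9.26     0.01139
  C           -0.1637       0.491
  E             9.096      0.5024
  solve Keq expr → x = 0.1637; check Q = 0.01394
Then remove 0.07705 M of J.
Step 2:
                    B           J
  I             9.096      0.4253
  C          -0.02553     0.07658
  E             9.071      0.5019
  solve Keq expr → x = 0.02553; check Q = 0.01394
Then change container volume by factor 1.25 (V_new/V_old).
Step 3:
                    B           J
  I             7.257      0.4015
  C          -0.02132     0.06395
  E             7.235      0.4655
  solve Keq expr → x = 0.02132; check Q = 0.01394

Q₀ = 1.5957e-07; Q < K (proceeds forward)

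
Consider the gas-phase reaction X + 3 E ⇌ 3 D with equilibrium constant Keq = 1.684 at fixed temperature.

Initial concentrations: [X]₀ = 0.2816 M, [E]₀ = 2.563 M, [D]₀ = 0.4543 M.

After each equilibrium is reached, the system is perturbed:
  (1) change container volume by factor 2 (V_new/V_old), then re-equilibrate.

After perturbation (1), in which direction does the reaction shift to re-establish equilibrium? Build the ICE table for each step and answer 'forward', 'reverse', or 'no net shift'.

Q₀ = 0.01978 vs Keq = 1.684 ⇒ Q<K, forward
Step 1:
                   X          E          D
  I           0.2816      2.563     0.4543
  C          -0.1952    -0.5856     0.5856
  E          0.08638      1.977       1.04
  solve Keq expr → x = 0.1952; check Q = 1.684
Then change container volume by factor 2 (V_new/V_old).
Step 2:
                   X          E          D
  I          0.04319     0.9887       0.52
  C          0.01478    0.04433   -0.04433
  E          0.05797      1.033     0.4756
  solve Keq expr → x = -0.01478; check Q = 1.684

Direction: reverse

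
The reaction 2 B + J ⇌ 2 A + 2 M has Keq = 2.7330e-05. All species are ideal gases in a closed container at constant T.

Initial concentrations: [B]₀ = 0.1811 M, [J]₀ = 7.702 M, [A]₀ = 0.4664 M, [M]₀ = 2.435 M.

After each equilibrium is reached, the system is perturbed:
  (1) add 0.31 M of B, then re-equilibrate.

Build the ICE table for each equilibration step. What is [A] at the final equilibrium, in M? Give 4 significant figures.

Q₀ = 5.106 vs Keq = 2.7330e-05 ⇒ Q>K, reverse
Step 1:
                   B          J          A          M
  init        0.1811      7.702     0.4664      2.435
  Δ           0.4616     0.2308    -0.4616    -0.4616
  eq          0.6427      7.933   0.004795      1.973
  solve Keq expr → x = -0.2308; check Q = 2.7330e-05
Then add 0.31 M of B.
Step 2:
                   B          J          A          M
  init        0.9527      7.933   0.004795      1.973
  Δ        -0.002287  -0.001144   0.002287   0.002287
  eq          0.9504      7.932   0.007083      1.976
  solve Keq expr → x = 0.001144; check Q = 2.7330e-05

[A]_eq = 0.007083 M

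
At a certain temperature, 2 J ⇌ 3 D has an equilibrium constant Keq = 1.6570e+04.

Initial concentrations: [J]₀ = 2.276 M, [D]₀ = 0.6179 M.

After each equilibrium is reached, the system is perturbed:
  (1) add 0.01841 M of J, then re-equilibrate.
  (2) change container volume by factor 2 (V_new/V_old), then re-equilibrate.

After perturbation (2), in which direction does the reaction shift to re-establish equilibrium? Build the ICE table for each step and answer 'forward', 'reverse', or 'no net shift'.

Direction: forward

Q₀ = 0.04554 vs Keq = 1.6570e+04 ⇒ Q<K, forward
Step 1:
                    J           D
  Initial       2.276      0.6179
  Change       -2.215       3.323
  Equil       0.06077       3.941
  solve Keq expr → x = 1.108; check Q = 1.6570e+04
Then add 0.01841 M of J.
Step 2:
                    J           D
  Initial     0.07918       3.941
  Change     -0.01779     0.02669
  Equil       0.06139       3.967
  solve Keq expr → x = 0.008896; check Q = 1.6570e+04
Then change container volume by factor 2 (V_new/V_old).
Step 3:
                    J           D
  Initial      0.0307       1.984
  Change    -0.008774     0.01316
  Equil       0.02192       1.997
  solve Keq expr → x = 0.004387; check Q = 1.6570e+04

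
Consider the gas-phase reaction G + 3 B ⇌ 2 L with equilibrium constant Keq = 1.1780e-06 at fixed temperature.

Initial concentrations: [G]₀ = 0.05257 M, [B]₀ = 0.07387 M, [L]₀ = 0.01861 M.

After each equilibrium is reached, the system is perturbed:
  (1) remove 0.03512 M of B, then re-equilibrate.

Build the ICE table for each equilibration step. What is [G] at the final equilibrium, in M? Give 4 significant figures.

Q₀ = 16.34 vs Keq = 1.1780e-06 ⇒ Q>K, reverse
Step 1:
                    G           B           L
  init        0.05257     0.07387     0.01861
  Δ          0.009301      0.0279     -0.0186
  eq          0.06187      0.1018  8.7651e-06
  solve Keq expr → x = -0.009301; check Q = 1.1780e-06
Then remove 0.03512 M of B.
Step 2:
                    G           B           L
  init        0.06187     0.06665  8.7651e-06
  Δ        2.0594e-06  6.1783e-06 -4.1189e-06
  eq          0.06187     0.06666  4.6462e-06
  solve Keq expr → x = -2.0594e-06; check Q = 1.1780e-06

[G]_eq = 0.06187 M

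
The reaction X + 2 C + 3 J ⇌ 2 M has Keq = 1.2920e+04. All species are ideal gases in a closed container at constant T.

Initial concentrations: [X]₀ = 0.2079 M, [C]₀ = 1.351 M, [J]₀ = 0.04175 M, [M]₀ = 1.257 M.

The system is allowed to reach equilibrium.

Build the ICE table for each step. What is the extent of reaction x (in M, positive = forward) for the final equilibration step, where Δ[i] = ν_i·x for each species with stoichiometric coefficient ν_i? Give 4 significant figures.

Q₀ = 5.7218e+04 vs Keq = 1.2920e+04 ⇒ Q>K, reverse
Step 1:
                  X         C         J         M
  Initial    0.2079     1.351   0.04175     1.257
  Change   0.008263   0.01653   0.02479  -0.01653
  Equil      0.2162     1.368   0.06654      1.24
  solve Keq expr → x = -0.008263; check Q = 1.2920e+04

x = -0.008263 M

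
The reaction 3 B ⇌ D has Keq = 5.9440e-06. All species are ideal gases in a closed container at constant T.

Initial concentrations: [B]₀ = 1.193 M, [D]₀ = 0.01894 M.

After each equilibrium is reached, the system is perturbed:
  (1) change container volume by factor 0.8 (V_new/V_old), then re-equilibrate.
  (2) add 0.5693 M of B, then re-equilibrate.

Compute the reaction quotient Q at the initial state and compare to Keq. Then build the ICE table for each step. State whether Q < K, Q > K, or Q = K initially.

Q₀ = 0.01115 vs Keq = 5.9440e-06 ⇒ Q>K, reverse
Step 1:
                    B           D
  Initial       1.193     0.01894
  Change      0.05679    -0.01893
  Equil          1.25  1.1603e-05
  solve Keq expr → x = -0.01893; check Q = 5.9440e-06
Then change container volume by factor 0.8 (V_new/V_old).
Step 2:
                    B           D
  Initial       1.562  1.4504e-05
  Change  -2.4473e-05  8.1576e-06
  Equil         1.562  2.2662e-05
  solve Keq expr → x = 8.1576e-06; check Q = 5.9440e-06
Then add 0.5693 M of B.
Step 3:
                    B           D
  Initial       2.132  2.2662e-05
  Change  -1.0468e-04  3.4892e-05
  Equil         2.131  5.7554e-05
  solve Keq expr → x = 3.4892e-05; check Q = 5.9440e-06

Q₀ = 0.01115; Q > K (proceeds reverse)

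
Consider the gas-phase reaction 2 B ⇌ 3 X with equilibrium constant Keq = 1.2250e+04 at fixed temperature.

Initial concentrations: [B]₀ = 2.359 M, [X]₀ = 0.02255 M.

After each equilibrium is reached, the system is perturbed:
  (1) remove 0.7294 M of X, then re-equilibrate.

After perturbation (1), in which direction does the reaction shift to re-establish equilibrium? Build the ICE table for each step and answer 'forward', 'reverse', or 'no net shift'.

Q₀ = 2.0606e-06 vs Keq = 1.2250e+04 ⇒ Q<K, forward
Step 1:
                    B           X
  init          2.359     0.02255
  Δ            -2.301       3.451
  eq          0.05849       3.473
  solve Keq expr → x = 1.15; check Q = 1.2250e+04
Then remove 0.7294 M of X.
Step 2:
                    B           X
  init        0.05849       2.744
  Δ          -0.01685     0.02528
  eq          0.04164       2.769
  solve Keq expr → x = 0.008425; check Q = 1.2250e+04

Direction: forward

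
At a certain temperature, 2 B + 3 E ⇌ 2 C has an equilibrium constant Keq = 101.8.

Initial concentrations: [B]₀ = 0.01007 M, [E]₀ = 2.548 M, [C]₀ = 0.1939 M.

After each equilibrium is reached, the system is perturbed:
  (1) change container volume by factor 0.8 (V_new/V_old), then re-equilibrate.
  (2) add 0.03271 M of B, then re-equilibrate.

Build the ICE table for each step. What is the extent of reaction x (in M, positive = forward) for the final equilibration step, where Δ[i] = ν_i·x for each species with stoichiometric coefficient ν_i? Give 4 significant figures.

Q₀ = 22.41 vs Keq = 101.8 ⇒ Q<K, forward
Step 1:
                   B          E          C
  Initial    0.01007      2.548     0.1939
  Change   -0.005196  -0.007794   0.005196
  Equil     0.004874       2.54     0.1991
  solve Keq expr → x = 0.002598; check Q = 101.8
Then change container volume by factor 0.8 (V_new/V_old).
Step 2:
                   B          E          C
  Initial   0.006092      3.175     0.2489
  Change   -0.001698  -0.002547   0.001698
  Equil     0.004394      3.173     0.2506
  solve Keq expr → x = 8.4902e-04; check Q = 101.8
Then add 0.03271 M of B.
Step 3:
                   B          E          C
  Initial     0.0371      3.173     0.2506
  Change    -0.03203   -0.04805    0.03203
  Equil     0.005071      3.125     0.2826
  solve Keq expr → x = 0.01602; check Q = 101.8

x = 0.01602 M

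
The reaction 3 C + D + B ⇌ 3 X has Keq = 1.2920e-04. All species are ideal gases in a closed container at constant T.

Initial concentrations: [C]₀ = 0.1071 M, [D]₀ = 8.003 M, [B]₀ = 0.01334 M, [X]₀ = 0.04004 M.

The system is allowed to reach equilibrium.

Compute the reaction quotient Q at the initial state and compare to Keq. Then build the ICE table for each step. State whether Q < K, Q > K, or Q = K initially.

Q₀ = 0.4894 vs Keq = 1.2920e-04 ⇒ Q>K, reverse
Step 1:
                   C          D          B          X
  init        0.1071      8.003    0.01334    0.04004
  Δ           0.0358    0.01193    0.01193    -0.0358
  eq          0.1429      8.015    0.02527   0.004243
  solve Keq expr → x = -0.01193; check Q = 1.2920e-04

Q₀ = 0.4894; Q > K (proceeds reverse)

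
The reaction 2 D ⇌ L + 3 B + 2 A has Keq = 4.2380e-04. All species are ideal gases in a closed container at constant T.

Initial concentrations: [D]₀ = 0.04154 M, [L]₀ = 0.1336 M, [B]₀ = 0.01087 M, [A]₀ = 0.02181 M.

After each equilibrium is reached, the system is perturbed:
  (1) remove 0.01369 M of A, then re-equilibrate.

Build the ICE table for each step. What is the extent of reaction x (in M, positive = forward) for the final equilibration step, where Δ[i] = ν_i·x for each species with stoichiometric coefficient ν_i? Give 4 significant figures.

x = 9.9494e-04 M

Q₀ = 4.7301e-08 vs Keq = 4.2380e-04 ⇒ Q<K, forward
Step 1:
                    D           L           B           A
  Initial     0.04154      0.1336     0.01087     0.02181
  Change     -0.02928     0.01464     0.04392     0.02928
  Equil       0.01226      0.1482     0.05479     0.05109
  solve Keq expr → x = 0.01464; check Q = 4.2380e-04
Then remove 0.01369 M of A.
Step 2:
                    D           L           B           A
  Initial     0.01226      0.1482     0.05479      0.0374
  Change     -0.00199  9.9494e-04    0.002985     0.00199
  Equil       0.01027      0.1492     0.05778     0.03939
  solve Keq expr → x = 9.9494e-04; check Q = 4.2380e-04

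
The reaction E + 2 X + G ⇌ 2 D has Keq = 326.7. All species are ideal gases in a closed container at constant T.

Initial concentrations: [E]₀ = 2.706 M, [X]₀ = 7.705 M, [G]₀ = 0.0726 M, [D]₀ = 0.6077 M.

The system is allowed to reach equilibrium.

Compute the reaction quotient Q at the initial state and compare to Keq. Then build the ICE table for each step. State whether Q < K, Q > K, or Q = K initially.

Q₀ = 0.03166; Q < K (proceeds forward)

Q₀ = 0.03166 vs Keq = 326.7 ⇒ Q<K, forward
Step 1:
                    E           X           G           D
  Initial       2.706       7.705      0.0726      0.6077
  Change     -0.07259     -0.1452    -0.07259      0.1452
  Equil         2.633        7.56  1.1528e-05      0.7529
  solve Keq expr → x = 0.07259; check Q = 326.7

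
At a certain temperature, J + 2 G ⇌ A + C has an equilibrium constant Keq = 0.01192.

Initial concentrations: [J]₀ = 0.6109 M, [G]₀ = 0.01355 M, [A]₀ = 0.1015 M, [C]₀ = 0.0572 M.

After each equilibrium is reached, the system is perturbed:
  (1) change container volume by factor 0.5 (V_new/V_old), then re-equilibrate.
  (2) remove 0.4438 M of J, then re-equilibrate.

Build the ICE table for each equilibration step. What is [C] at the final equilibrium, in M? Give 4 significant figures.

Q₀ = 51.76 vs Keq = 0.01192 ⇒ Q>K, reverse
Step 1:
                    J           G           A           C
  init         0.6109     0.01355      0.1015      0.0572
  Δ           0.05465      0.1093    -0.05465    -0.05465
  eq           0.6655      0.1228     0.04685    0.002555
  solve Keq expr → x = -0.05465; check Q = 0.01192
Then change container volume by factor 0.5 (V_new/V_old).
Step 2:
                    J           G           A           C
  init          1.331      0.2457     0.09371     0.00511
  Δ         -0.004029   -0.008057    0.004029    0.004029
  eq            1.327      0.2376     0.09774    0.009139
  solve Keq expr → x = 0.004029; check Q = 0.01192
Then remove 0.4438 M of J.
Step 3:
                    J           G           A           C
  init         0.8833      0.2376     0.09774    0.009139
  Δ          0.002595     0.00519   -0.002595   -0.002595
  eq           0.8859      0.2428     0.09514    0.006543
  solve Keq expr → x = -0.002595; check Q = 0.01192

[C]_eq = 0.006543 M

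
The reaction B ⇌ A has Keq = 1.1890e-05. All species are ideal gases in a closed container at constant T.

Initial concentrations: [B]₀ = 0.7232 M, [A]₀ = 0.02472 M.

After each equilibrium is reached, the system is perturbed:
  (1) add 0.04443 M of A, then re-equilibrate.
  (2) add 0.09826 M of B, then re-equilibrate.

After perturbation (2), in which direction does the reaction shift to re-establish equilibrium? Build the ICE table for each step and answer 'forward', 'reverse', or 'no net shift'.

Direction: forward

Q₀ = 0.03418 vs Keq = 1.1890e-05 ⇒ Q>K, reverse
Step 1:
                  B         A
  init       0.7232   0.02472
  Δ         0.02471  -0.02471
  eq         0.7479 8.8927e-06
  solve Keq expr → x = -0.02471; check Q = 1.1890e-05
Then add 0.04443 M of A.
Step 2:
                  B         A
  init       0.7479   0.04444
  Δ         0.04443  -0.04443
  eq         0.7923 9.4209e-06
  solve Keq expr → x = -0.04443; check Q = 1.1890e-05
Then add 0.09826 M of B.
Step 3:
                  B         A
  init       0.8906 9.4209e-06
  Δ       -1.1683e-06 1.1683e-06
  eq         0.8906 1.0589e-05
  solve Keq expr → x = 1.1683e-06; check Q = 1.1890e-05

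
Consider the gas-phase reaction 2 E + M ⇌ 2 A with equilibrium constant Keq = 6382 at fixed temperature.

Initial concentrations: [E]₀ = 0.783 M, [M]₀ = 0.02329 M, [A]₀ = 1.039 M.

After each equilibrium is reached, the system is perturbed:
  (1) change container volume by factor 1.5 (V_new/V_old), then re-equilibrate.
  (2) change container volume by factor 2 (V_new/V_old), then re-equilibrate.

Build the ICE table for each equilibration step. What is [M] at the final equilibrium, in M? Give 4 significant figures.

Q₀ = 75.6 vs Keq = 6382 ⇒ Q<K, forward
Step 1:
                  E         M         A
  init        0.783   0.02329     1.039
  Δ         -0.0459  -0.02295    0.0459
  eq         0.7371 3.3945e-04     1.085
  solve Keq expr → x = 0.02295; check Q = 6382
Then change container volume by factor 1.5 (V_new/V_old).
Step 2:
                  E         M         A
  init       0.4914 2.2630e-04    0.7233
  Δ       2.2525e-04 1.1263e-04 -2.2525e-04
  eq         0.4916 3.3892e-04     0.723
  solve Keq expr → x = -1.1263e-04; check Q = 6382
Then change container volume by factor 2 (V_new/V_old).
Step 3:
                  E         M         A
  init       0.2458 1.6946e-04    0.3615
  Δ       3.3582e-04 1.6791e-04 -3.3582e-04
  eq         0.2461 3.3737e-04    0.3612
  solve Keq expr → x = -1.6791e-04; check Q = 6382

[M]_eq = 3.3737e-04 M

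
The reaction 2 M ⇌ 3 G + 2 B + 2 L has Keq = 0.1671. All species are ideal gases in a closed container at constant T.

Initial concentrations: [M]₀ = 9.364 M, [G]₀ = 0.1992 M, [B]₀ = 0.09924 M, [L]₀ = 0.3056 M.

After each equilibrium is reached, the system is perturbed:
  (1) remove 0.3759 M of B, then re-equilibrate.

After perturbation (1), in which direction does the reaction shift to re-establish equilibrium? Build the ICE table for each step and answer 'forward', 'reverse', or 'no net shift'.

Direction: forward

Q₀ = 8.2914e-08 vs Keq = 0.1671 ⇒ Q<K, forward
Step 1:
                    M           G           B           L
  Initial       9.364      0.1992     0.09924      0.3056
  Change       -1.024       1.535       1.024       1.024
  Equil          8.34       1.735       1.123       1.329
  solve Keq expr → x = 0.5118; check Q = 0.1671
Then remove 0.3759 M of B.
Step 2:
                    M           G           B           L
  Initial        8.34       1.735      0.7469       1.329
  Change      -0.1231      0.1846      0.1231      0.1231
  Equil         8.217       1.919        0.87       1.452
  solve Keq expr → x = 0.06153; check Q = 0.1671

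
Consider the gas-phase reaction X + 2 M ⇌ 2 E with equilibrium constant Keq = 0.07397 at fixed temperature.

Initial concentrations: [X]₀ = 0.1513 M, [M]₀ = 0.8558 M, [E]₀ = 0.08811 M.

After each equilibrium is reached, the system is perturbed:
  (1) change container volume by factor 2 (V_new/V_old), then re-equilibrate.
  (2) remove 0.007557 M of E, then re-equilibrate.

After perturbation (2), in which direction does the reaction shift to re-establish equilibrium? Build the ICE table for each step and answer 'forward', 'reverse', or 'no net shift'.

Direction: forward

Q₀ = 0.07006 vs Keq = 0.07397 ⇒ Q<K, forward
Step 1:
                   X          M          E
  I           0.1513     0.8558    0.08811
  C       -9.6617e-04  -0.001932   0.001932
  E           0.1503     0.8539    0.09004
  solve Keq expr → x = 9.6617e-04; check Q = 0.07397
Then change container volume by factor 2 (V_new/V_old).
Step 2:
                   X          M          E
  I          0.07517     0.4269    0.04502
  C         0.005581    0.01116   -0.01116
  E          0.08075     0.4381    0.03386
  solve Keq expr → x = -0.005581; check Q = 0.07397
Then remove 0.007557 M of E.
Step 3:
                   X          M          E
  I          0.08075     0.4381     0.0263
  C        -0.003198  -0.006395   0.006395
  E          0.07755     0.4317     0.0327
  solve Keq expr → x = 0.003198; check Q = 0.07397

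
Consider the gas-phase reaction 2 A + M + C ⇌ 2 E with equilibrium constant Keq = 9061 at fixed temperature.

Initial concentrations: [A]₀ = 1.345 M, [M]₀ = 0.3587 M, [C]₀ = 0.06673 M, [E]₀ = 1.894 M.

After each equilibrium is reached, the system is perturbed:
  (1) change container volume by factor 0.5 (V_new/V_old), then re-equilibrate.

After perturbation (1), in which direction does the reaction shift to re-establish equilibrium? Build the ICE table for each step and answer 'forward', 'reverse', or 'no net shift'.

Direction: forward

Q₀ = 82.84 vs Keq = 9061 ⇒ Q<K, forward
Step 1:
                    A           M           C           E
  init          1.345      0.3587     0.06673       1.894
  Δ           -0.1314    -0.06568    -0.06568      0.1314
  eq            1.214       0.293    0.001049       2.025
  solve Keq expr → x = 0.06568; check Q = 9061
Then change container volume by factor 0.5 (V_new/V_old).
Step 2:
                    A           M           C           E
  init          2.427       0.586    0.002098       4.051
  Δ          -0.00314    -0.00157    -0.00157     0.00314
  eq            2.424      0.5845  5.2807e-04       4.054
  solve Keq expr → x = 0.00157; check Q = 9061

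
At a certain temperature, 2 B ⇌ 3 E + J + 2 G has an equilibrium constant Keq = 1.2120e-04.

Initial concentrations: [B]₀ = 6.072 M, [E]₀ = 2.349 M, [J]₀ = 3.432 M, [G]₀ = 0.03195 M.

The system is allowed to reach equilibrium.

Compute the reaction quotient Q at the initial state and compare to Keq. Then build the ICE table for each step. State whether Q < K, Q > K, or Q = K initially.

Q₀ = 0.001232; Q > K (proceeds reverse)

Q₀ = 0.001232 vs Keq = 1.2120e-04 ⇒ Q>K, reverse
Step 1:
                   B          E          J          G
  Initial      6.072      2.349      3.432    0.03195
  Change     0.02166   -0.03249   -0.01083   -0.02166
  Equil        6.094      2.317      3.421    0.01029
  solve Keq expr → x = -0.01083; check Q = 1.2120e-04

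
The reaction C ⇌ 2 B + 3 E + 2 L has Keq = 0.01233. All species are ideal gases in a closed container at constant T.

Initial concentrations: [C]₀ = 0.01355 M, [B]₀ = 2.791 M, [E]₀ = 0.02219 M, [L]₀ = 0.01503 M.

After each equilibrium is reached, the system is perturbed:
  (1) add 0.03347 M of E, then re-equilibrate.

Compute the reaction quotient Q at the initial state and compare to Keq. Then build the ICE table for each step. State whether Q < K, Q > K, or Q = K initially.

Q₀ = 1.4190e-06; Q < K (proceeds forward)

Q₀ = 1.4190e-06 vs Keq = 0.01233 ⇒ Q<K, forward
Step 1:
                   C          B          E          L
  Initial    0.01355      2.791    0.02219    0.01503
  Change    -0.01328    0.02657    0.03985    0.02657
  Equil   2.6606e-04      2.818    0.06204     0.0416
  solve Keq expr → x = 0.01328; check Q = 0.01233
Then add 0.03347 M of E.
Step 2:
                   C          B          E          L
  Initial 2.6606e-04      2.818    0.09551     0.0416
  Change  5.9824e-04  -0.001196  -0.001795  -0.001196
  Equil   8.6430e-04      2.816    0.09372     0.0404
  solve Keq expr → x = -5.9824e-04; check Q = 0.01233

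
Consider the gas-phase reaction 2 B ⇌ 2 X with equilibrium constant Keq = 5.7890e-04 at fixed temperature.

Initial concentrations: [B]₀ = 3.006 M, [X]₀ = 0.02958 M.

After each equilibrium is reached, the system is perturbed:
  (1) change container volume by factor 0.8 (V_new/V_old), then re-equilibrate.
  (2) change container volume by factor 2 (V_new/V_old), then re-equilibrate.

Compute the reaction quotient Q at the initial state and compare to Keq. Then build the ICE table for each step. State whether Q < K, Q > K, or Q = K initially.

Q₀ = 9.6832e-05 vs Keq = 5.7890e-04 ⇒ Q<K, forward
Step 1:
                    B           X
  init          3.006     0.02958
  Δ          -0.04174     0.04174
  eq            2.964     0.07132
  solve Keq expr → x = 0.02087; check Q = 5.7890e-04
Then change container volume by factor 0.8 (V_new/V_old).
Step 2:
                    B           X
  init          3.705     0.08915
  Δ                 0           0
  eq            3.705     0.08915
  solve Keq expr → x = 0; check Q = 5.7890e-04
Then change container volume by factor 2 (V_new/V_old).
Step 3:
                    B           X
  init          1.853     0.04458
  Δ                 0           0
  eq            1.853     0.04458
  solve Keq expr → x = 0; check Q = 5.7890e-04

Q₀ = 9.6832e-05; Q < K (proceeds forward)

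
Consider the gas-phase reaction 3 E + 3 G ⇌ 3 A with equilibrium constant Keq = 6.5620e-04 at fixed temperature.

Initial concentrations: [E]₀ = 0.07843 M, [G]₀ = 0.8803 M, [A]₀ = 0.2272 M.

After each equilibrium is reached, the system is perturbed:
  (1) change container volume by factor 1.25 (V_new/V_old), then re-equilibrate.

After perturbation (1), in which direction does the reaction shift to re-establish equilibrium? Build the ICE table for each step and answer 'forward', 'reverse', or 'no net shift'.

Q₀ = 35.64 vs Keq = 6.5620e-04 ⇒ Q>K, reverse
Step 1:
                    E           G           A
  init        0.07843      0.8803      0.2272
  Δ            0.2009      0.2009     -0.2009
  eq           0.2794       1.081     0.02625
  solve Keq expr → x = -0.06698; check Q = 6.5620e-04
Then change container volume by factor 1.25 (V_new/V_old).
Step 2:
                    E           G           A
  init         0.2235       0.865       0.021
  Δ          0.003836    0.003836   -0.003836
  eq           0.2273      0.8688     0.01716
  solve Keq expr → x = -0.001279; check Q = 6.5620e-04

Direction: reverse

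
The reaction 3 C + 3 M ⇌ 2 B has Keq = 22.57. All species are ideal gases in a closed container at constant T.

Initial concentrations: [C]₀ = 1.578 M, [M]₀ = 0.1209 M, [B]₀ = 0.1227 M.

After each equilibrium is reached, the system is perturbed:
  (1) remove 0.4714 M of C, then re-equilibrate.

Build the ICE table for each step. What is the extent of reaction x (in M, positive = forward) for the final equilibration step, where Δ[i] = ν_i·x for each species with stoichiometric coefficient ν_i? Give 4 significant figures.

x = -0.007407 M

Q₀ = 2.168 vs Keq = 22.57 ⇒ Q<K, forward
Step 1:
                   C          M          B
  I            1.578     0.1209     0.1227
  C         -0.05306   -0.05306    0.03537
  E            1.525    0.06784     0.1581
  solve Keq expr → x = 0.01769; check Q = 22.57
Then remove 0.4714 M of C.
Step 2:
                   C          M          B
  I            1.054    0.06784     0.1581
  C          0.02222    0.02222   -0.01481
  E            1.076    0.09006     0.1433
  solve Keq expr → x = -0.007407; check Q = 22.57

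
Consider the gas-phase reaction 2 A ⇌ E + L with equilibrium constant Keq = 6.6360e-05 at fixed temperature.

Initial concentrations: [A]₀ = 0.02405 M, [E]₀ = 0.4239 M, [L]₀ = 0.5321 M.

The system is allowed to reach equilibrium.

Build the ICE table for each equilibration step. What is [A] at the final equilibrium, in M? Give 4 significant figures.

Q₀ = 390 vs Keq = 6.6360e-05 ⇒ Q>K, reverse
Step 1:
                    A           E           L
  I           0.02405      0.4239      0.5321
  C            0.8469     -0.4234     -0.4234
  E            0.8709  4.6322e-04      0.1087
  solve Keq expr → x = -0.4234; check Q = 6.6360e-05

[A]_eq = 0.8709 M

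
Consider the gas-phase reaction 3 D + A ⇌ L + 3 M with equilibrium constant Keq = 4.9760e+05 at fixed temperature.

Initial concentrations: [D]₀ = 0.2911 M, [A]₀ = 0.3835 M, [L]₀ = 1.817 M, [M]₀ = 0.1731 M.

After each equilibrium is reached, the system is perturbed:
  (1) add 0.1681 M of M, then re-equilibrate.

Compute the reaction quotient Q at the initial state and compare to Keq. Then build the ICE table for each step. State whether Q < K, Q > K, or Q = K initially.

Q₀ = 0.9962 vs Keq = 4.9760e+05 ⇒ Q<K, forward
Step 1:
                    D           A           L           M
  I            0.2911      0.3835       1.817      0.1731
  C           -0.2804    -0.09346     0.09346      0.2804
  E           0.01073        0.29        1.91      0.4535
  solve Keq expr → x = 0.09346; check Q = 4.9760e+05
Then add 0.1681 M of M.
Step 2:
                    D           A           L           M
  I           0.01073        0.29        1.91      0.6216
  C           0.00386    0.001287   -0.001287    -0.00386
  E           0.01459      0.2913       1.909      0.6177
  solve Keq expr → x = -0.001287; check Q = 4.9760e+05

Q₀ = 0.9962; Q < K (proceeds forward)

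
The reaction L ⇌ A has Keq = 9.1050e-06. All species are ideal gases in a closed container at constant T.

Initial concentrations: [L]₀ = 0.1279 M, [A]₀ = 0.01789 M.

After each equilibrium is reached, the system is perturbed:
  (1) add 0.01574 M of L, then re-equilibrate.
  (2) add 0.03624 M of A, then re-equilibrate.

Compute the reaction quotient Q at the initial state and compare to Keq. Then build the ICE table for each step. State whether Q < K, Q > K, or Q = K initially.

Q₀ = 0.1399 vs Keq = 9.1050e-06 ⇒ Q>K, reverse
Step 1:
                    L           A
  init         0.1279     0.01789
  Δ           0.01789    -0.01789
  eq           0.1458  1.3274e-06
  solve Keq expr → x = -0.01789; check Q = 9.1050e-06
Then add 0.01574 M of L.
Step 2:
                    L           A
  init         0.1615  1.3274e-06
  Δ       -1.4331e-07  1.4331e-07
  eq           0.1615  1.4707e-06
  solve Keq expr → x = 1.4331e-07; check Q = 9.1050e-06
Then add 0.03624 M of A.
Step 3:
                    L           A
  init         0.1615     0.03624
  Δ           0.03624    -0.03624
  eq           0.1978  1.8007e-06
  solve Keq expr → x = -0.03624; check Q = 9.1050e-06

Q₀ = 0.1399; Q > K (proceeds reverse)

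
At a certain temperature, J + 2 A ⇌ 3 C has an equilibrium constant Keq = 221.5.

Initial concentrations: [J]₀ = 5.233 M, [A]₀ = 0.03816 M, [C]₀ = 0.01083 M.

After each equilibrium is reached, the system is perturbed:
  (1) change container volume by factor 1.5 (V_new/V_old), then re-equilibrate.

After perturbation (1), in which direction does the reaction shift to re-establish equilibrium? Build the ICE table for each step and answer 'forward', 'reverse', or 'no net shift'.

Q₀ = 1.6669e-04 vs Keq = 221.5 ⇒ Q<K, forward
Step 1:
                  J         A         C
  Initial     5.233   0.03816   0.01083
  Change   -0.01882  -0.03765   0.05647
  Equil       5.214 5.1373e-04    0.0673
  solve Keq expr → x = 0.01882; check Q = 221.5
Then change container volume by factor 1.5 (V_new/V_old).
Step 2:
                  J         A         C
  Initial     3.476 3.4249e-04   0.04487
  Change          0         0         0
  Equil       3.476 3.4249e-04   0.04487
  solve Keq expr → x = 0; check Q = 221.5

Direction: no net shift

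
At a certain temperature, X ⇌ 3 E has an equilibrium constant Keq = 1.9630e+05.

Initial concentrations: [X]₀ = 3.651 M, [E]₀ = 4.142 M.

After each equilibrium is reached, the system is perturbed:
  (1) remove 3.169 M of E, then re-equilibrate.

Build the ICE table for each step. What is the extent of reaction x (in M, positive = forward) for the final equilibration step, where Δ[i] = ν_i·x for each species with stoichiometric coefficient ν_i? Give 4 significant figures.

Q₀ = 19.46 vs Keq = 1.9630e+05 ⇒ Q<K, forward
Step 1:
                    X           E
  init          3.651       4.142
  Δ            -3.634        10.9
  eq          0.01734       15.04
  solve Keq expr → x = 3.634; check Q = 1.9630e+05
Then remove 3.169 M of E.
Step 2:
                    X           E
  init        0.01734       11.87
  Δ         -0.008756     0.02627
  eq         0.008585        11.9
  solve Keq expr → x = 0.008756; check Q = 1.9630e+05

x = 0.008756 M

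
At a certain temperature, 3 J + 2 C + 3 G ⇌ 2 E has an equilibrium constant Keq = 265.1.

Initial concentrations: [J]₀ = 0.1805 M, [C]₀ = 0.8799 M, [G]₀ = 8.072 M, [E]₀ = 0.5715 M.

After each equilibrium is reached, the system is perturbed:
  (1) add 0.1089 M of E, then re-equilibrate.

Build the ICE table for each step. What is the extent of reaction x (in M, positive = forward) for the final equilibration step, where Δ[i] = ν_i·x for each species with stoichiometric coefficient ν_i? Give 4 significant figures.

Q₀ = 0.1364 vs Keq = 265.1 ⇒ Q<K, forward
Step 1:
                   J          C          G          E
  init        0.1805     0.8799      8.072     0.5715
  Δ          -0.1624    -0.1083    -0.1624     0.1083
  eq         0.01809     0.7716       7.91     0.6798
  solve Keq expr → x = 0.05414; check Q = 265.1
Then add 0.1089 M of E.
Step 2:
                   J          C          G          E
  init       0.01809     0.7716       7.91     0.7887
  Δ         0.001837   0.001225   0.001837  -0.001225
  eq         0.01992     0.7728      7.911     0.7875
  solve Keq expr → x = -6.1234e-04; check Q = 265.1

x = -6.1234e-04 M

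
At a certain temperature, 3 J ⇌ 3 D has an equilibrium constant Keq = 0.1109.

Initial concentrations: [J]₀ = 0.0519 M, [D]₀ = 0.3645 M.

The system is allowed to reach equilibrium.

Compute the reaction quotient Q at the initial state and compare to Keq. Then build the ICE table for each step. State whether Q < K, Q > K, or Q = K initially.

Q₀ = 346.4 vs Keq = 0.1109 ⇒ Q>K, reverse
Step 1:
                  J         D
  I          0.0519    0.3645
  C          0.2294   -0.2294
  E          0.2813    0.1351
  solve Keq expr → x = -0.07646; check Q = 0.1109

Q₀ = 346.4; Q > K (proceeds reverse)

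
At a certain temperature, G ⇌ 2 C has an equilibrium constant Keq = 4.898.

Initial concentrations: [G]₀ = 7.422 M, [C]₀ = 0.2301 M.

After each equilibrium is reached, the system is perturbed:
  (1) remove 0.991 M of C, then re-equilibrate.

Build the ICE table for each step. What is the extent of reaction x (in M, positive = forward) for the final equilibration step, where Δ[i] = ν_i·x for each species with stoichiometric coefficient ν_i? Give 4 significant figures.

Q₀ = 0.007134 vs Keq = 4.898 ⇒ Q<K, forward
Step 1:
                  G         C
  I           7.422    0.2301
  C          -2.372     4.743
  E            5.05     4.974
  solve Keq expr → x = 2.372; check Q = 4.898
Then remove 0.991 M of C.
Step 2:
                  G         C
  I            5.05     3.983
  C          -0.396     0.792
  E           4.654     4.775
  solve Keq expr → x = 0.396; check Q = 4.898

x = 0.396 M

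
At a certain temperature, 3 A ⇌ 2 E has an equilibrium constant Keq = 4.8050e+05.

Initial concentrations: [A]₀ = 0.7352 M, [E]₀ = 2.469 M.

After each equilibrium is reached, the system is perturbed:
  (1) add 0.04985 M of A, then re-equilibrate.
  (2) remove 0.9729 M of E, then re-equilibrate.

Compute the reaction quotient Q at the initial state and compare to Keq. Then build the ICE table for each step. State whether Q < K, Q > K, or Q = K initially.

Q₀ = 15.34 vs Keq = 4.8050e+05 ⇒ Q<K, forward
Step 1:
                   A          E
  I           0.7352      2.469
  C           -0.709     0.4727
  E          0.02621      2.942
  solve Keq expr → x = 0.2363; check Q = 4.8050e+05
Then add 0.04985 M of A.
Step 2:
                   A          E
  I          0.07606      2.942
  C         -0.04965     0.0331
  E          0.02641      2.975
  solve Keq expr → x = 0.01655; check Q = 4.8050e+05
Then remove 0.9729 M of E.
Step 3:
                   A          E
  I          0.02641      2.002
  C        -0.006101   0.004067
  E          0.02031      2.006
  solve Keq expr → x = 0.002034; check Q = 4.8050e+05

Q₀ = 15.34; Q < K (proceeds forward)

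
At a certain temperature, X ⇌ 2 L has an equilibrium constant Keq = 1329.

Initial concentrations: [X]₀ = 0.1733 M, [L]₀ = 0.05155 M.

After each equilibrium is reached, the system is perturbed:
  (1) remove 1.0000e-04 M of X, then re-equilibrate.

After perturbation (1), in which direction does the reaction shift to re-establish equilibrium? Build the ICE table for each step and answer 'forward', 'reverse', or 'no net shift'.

Direction: reverse

Q₀ = 0.01533 vs Keq = 1329 ⇒ Q<K, forward
Step 1:
                   X          L
  init        0.1733    0.05155
  Δ          -0.1732     0.3464
  eq      1.1914e-04     0.3979
  solve Keq expr → x = 0.1732; check Q = 1329
Then remove 1.0000e-04 M of X.
Step 2:
                   X          L
  init    1.9138e-05     0.3979
  Δ       9.9880e-05 -1.9976e-04
  eq      1.1902e-04     0.3977
  solve Keq expr → x = -9.9880e-05; check Q = 1329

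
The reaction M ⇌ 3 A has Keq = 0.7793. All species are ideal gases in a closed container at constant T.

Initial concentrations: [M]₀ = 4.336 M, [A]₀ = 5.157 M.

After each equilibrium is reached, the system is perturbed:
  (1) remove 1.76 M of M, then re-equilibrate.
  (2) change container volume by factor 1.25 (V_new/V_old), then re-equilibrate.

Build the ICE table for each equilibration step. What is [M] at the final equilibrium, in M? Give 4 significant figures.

Q₀ = 31.63 vs Keq = 0.7793 ⇒ Q>K, reverse
Step 1:
                    M           A
  I             4.336       5.157
  C             1.177      -3.531
  E             5.513       1.626
  solve Keq expr → x = -1.177; check Q = 0.7793
Then remove 1.76 M of M.
Step 2:
                    M           A
  I             3.753       1.626
  C           0.06256     -0.1877
  E             3.816       1.438
  solve Keq expr → x = -0.06256; check Q = 0.7793
Then change container volume by factor 1.25 (V_new/V_old).
Step 3:
                    M           A
  I             3.053        1.15
  C          -0.05864      0.1759
  E             2.994       1.326
  solve Keq expr → x = 0.05864; check Q = 0.7793

[M]_eq = 2.994 M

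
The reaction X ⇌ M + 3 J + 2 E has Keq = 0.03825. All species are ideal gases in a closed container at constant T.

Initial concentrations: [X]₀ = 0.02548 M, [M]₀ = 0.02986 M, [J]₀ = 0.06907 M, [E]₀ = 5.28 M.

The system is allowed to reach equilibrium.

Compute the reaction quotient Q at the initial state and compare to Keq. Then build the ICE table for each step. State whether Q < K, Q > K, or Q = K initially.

Q₀ = 0.01077; Q < K (proceeds forward)

Q₀ = 0.01077 vs Keq = 0.03825 ⇒ Q<K, forward
Step 1:
                    X           M           J           E
  Initial     0.02548     0.02986     0.06907        5.28
  Change    -0.006639    0.006639     0.01992     0.01328
  Equil       0.01884      0.0365     0.08899       5.293
  solve Keq expr → x = 0.006639; check Q = 0.03825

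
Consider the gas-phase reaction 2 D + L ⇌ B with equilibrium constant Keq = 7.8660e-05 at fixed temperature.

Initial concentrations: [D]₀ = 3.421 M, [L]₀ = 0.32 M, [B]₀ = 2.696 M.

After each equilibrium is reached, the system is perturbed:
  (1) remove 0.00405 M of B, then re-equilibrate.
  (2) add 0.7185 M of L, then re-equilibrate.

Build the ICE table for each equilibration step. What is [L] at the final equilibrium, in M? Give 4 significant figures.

[L]_eq = 3.708 M

Q₀ = 0.7199 vs Keq = 7.8660e-05 ⇒ Q>K, reverse
Step 1:
                    D           L           B
  Initial       3.421        0.32       2.696
  Change        5.356       2.678      -2.678
  Equil         8.777       2.998     0.01816
  solve Keq expr → x = -2.678; check Q = 7.8660e-05
Then remove 0.00405 M of B.
Step 2:
                    D           L           B
  Initial       8.777       2.998     0.01411
  Change    -0.007986   -0.003993    0.003993
  Equil         8.769       2.994     0.01811
  solve Keq expr → x = 0.003993; check Q = 7.8660e-05
Then add 0.7185 M of L.
Step 3:
                    D           L           B
  Initial       8.769       3.712     0.01811
  Change    -0.008552   -0.004276    0.004276
  Equil          8.76       3.708     0.02238
  solve Keq expr → x = 0.004276; check Q = 7.8660e-05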